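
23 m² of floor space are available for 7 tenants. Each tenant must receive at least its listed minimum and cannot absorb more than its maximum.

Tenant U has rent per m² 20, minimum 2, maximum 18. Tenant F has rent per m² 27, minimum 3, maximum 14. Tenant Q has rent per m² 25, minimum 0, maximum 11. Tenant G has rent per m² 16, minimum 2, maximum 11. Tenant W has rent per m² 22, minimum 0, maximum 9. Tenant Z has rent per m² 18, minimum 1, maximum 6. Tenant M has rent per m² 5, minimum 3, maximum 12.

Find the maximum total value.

Meeting every minimum uses 2+3+0+2+0+1+3 = 11 m², leaving 12.
Order the tenants by rent per m²: Tenant F 27 > Tenant Q 25 > Tenant W 22 > Tenant U 20 > Tenant Z 18 > Tenant G 16 > Tenant M 5.
Give Tenant F 11 more to hit its cap of 14 → 1 left.
Tenant Q has room for 11 more but only 1 remain, so it gets 1.
Total = 20×2 + 27×14 + 25×1 + 16×2 + 18×1 + 5×3 = 508.

508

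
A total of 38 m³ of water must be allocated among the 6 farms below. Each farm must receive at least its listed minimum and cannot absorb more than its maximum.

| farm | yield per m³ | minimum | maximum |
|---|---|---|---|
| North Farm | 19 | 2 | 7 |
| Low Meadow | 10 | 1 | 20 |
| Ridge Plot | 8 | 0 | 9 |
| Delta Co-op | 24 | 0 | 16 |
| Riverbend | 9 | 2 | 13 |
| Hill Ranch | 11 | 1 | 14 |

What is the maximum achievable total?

Meeting every minimum uses 2+1+0+0+2+1 = 6 m³, leaving 32.
Rank by yield per m³: Delta Co-op 24 > North Farm 19 > Hill Ranch 11 > Low Meadow 10 > Riverbend 9 > Ridge Plot 8.
Delta Co-op takes 16 more to reach its cap of 16 ; 16 left.
Give North Farm 5 more to hit its cap of 7 ; 11 left.
Hill Ranch: +11 (room for 13) → 12. Pool exhausted.
Total = 19×7 + 10×1 + 24×16 + 9×2 + 11×12 = 677.

677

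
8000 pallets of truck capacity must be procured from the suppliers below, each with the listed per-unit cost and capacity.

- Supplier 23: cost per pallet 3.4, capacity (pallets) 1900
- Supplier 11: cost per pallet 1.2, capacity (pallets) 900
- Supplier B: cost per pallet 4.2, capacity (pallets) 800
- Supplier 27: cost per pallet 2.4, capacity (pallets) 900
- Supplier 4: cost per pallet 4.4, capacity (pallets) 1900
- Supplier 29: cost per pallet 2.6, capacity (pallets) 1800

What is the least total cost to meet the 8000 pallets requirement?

Use suppliers in increasing cost order.
Supplier 11 (1.2): use full 900 ; 7100 pallets to go.
Supplier 27 at 2.4: take all 900 pallets ; 6200 still needed.
Supplier 29 at 2.6: take all 1800 pallets ; 4400 still needed.
Supplier 23 at 3.4: take all 1900 pallets ; 2500 still needed.
Supplier B (4.2): use full 800 ; 1700 pallets to go.
Take 1700 from Supplier 4 at 4.4 to finish.
Cost = 900×1.2 + 900×2.4 + 1800×2.6 + 1900×3.4 + 800×4.2 + 1700×4.4 = 25220.

25220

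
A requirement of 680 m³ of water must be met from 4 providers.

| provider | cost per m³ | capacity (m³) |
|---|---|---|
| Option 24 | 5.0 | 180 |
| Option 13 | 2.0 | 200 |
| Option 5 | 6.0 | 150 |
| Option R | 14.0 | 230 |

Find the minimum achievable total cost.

Use providers in increasing cost order.
Option 13 (2.0): use full 200 → 480 m³ to go.
Take 180 from Option 24 at 5.0 → need 300 more.
Take 150 from Option 5 at 6.0 → need 150 more.
Option R (14.0): take the remaining 150 → done.
Cost = 200×2.0 + 180×5.0 + 150×6.0 + 150×14.0 = 4300.

4300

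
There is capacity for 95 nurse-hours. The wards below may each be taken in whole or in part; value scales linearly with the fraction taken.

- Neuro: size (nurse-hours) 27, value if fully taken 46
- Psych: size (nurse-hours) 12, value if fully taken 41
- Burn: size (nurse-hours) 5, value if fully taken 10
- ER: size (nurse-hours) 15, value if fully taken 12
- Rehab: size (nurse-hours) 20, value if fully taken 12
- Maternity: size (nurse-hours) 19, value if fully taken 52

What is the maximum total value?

Rank by value-to-size ratio: Psych 41/12≈3.42, Maternity 52/19≈2.74, Burn 10/5≈2, Neuro 46/27≈1.7, ER 12/15≈0.8, Rehab 12/20≈0.6.
Take all of Psych (12 nurse-hours, value 41) — 83 nurse-hours left.
Take all of Maternity (19 nurse-hours, value 52) — 64 nurse-hours left.
Take all of Burn (5 nurse-hours, value 10) — 59 nurse-hours left.
Take all of Neuro (27 nurse-hours, value 46) — 32 nurse-hours left.
All 15 nurse-hours of ER fit (value 12) — 17 remain.
Fill the last 17 nurse-hours with part of Rehab: 17/20 of it earns 10.2.
Total value = 171.2.

171.2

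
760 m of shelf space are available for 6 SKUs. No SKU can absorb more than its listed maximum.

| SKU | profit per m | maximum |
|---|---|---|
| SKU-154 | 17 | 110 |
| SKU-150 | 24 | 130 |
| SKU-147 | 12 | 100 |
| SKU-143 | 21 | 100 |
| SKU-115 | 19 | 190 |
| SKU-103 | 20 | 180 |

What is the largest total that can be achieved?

Order the SKUs by profit per m: SKU-150 24 > SKU-143 21 > SKU-103 20 > SKU-115 19 > SKU-154 17 > SKU-147 12.
Give SKU-150 130 to hit its cap of 130 — 630 left.
SKU-143 takes 100 to reach its cap of 100 — 530 left.
SKU-103: +180 to 180 (cap) — 350 left.
Give SKU-115 190 to hit its cap of 190 — 160 left.
SKU-154 takes 110 to reach its cap of 110 — 50 left.
SKU-147: +50 (room for 100) → 50. Pool exhausted.
Total = 17×110 + 24×130 + 12×50 + 21×100 + 19×190 + 20×180 = 14900.

14900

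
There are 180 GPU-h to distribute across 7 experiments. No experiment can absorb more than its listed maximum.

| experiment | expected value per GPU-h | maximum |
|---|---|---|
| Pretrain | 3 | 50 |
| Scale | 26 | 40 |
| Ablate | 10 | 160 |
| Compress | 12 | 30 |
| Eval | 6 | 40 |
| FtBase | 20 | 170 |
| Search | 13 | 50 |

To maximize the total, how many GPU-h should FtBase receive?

Highest expected value per GPU-h first: Scale 26 > FtBase 20 > Search 13 > Compress 12 > Ablate 10 > Eval 6 > Pretrain 3.
Give Scale 40 to hit its cap of 40 → 140 left.
Only 140 left; FtBase takes them to reach 140.

140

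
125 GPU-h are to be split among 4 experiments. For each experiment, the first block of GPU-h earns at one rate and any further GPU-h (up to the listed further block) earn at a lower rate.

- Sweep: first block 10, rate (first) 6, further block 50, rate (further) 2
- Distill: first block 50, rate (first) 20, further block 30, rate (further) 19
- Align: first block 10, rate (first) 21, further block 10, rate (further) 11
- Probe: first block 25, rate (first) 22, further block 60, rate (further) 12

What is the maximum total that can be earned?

2450

Order all 8 blocks by rate: Probe/T1 22 > Align/T1 21 > Distill/T1 20 > Distill/T2 19 > Probe/T2 12 > Align/T2 11 > Sweep/T1 6 > Sweep/T2 2.
Probe T1 at 22: fill all 25 ; 100 left.
Align T1 at 21: fill all 10 ; 90 left.
Fill Distill T1 block (50 at 20) ; 40 left.
Distill T2 at 19: fill all 30 ; 10 left.
Probe/T2: +10 of 60 at 12; pool empty.
Total = 22×25 + 21×10 + 20×50 + 19×30 + 12×10 = 2450.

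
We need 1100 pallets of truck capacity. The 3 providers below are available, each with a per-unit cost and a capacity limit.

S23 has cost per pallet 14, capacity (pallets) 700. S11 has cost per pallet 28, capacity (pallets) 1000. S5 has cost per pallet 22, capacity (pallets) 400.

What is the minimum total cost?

18600

Cheapest first:
Take 700 from S23 at 14 ; need 400 more.
Take 400 from S5 at 22 ; need 0 more.
S11: unused.
Cost = 700×14 + 400×22 = 18600.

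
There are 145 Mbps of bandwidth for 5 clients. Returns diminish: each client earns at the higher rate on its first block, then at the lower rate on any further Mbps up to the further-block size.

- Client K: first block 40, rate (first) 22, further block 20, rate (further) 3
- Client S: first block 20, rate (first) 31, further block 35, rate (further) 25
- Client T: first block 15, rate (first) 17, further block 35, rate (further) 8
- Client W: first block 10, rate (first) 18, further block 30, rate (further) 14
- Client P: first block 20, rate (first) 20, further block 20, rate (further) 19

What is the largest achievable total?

Order all 10 blocks by rate: Client S/first 31 > Client S/second 25 > Client K/first 22 > Client P/first 20 > Client P/second 19 > Client W/first 18 > Client T/first 17 > Client W/second 14 > Client T/second 8 > Client K/second 3.
Fill Client S first block (20 at 31) ; 125 left.
Client S second at 25: fill all 35 ; 90 left.
Client K/first (22): +40 ; 50 left.
Fill Client P first block (20 at 20) ; 30 left.
Client P second at 19: fill all 20 ; 10 left.
Fill Client W first block (10 at 18) ; 0 left.
Total = 31×20 + 25×35 + 22×40 + 20×20 + 19×20 + 18×10 = 3335.

3335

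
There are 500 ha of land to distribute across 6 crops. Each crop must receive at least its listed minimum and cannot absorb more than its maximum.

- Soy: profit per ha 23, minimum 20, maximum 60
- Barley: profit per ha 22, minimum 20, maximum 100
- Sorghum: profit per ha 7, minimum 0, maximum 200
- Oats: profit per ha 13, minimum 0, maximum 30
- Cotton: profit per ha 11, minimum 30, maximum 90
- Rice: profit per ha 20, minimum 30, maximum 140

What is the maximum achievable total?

8320

Meeting every minimum uses 20+20+0+0+30+30 = 100 ha, leaving 400.
Order the crops by profit per ha: Soy 23 > Barley 22 > Rice 20 > Oats 13 > Cotton 11 > Sorghum 7.
Soy: +40 to 60 (cap) → 360 left.
Give Barley 80 more to hit its cap of 100 → 280 left.
Rice takes 110 more to reach its cap of 140 → 170 left.
Oats takes 30 more to reach its cap of 30 → 140 left.
Give Cotton 60 more to hit its cap of 90 → 80 left.
Only 80 left; Sorghum takes them to reach 80.
Total = 23×60 + 22×100 + 7×80 + 13×30 + 11×90 + 20×140 = 8320.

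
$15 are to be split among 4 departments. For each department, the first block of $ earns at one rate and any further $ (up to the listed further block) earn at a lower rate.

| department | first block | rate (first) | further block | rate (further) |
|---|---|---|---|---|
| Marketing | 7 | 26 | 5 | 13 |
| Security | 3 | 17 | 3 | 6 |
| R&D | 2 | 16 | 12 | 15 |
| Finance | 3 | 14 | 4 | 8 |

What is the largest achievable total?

310

Order all 8 blocks by rate: Marketing/tier1 26 > Security/tier1 17 > R&D/tier1 16 > R&D/tier2 15 > Finance/tier1 14 > Marketing/tier2 13 > Finance/tier2 8 > Security/tier2 6.
Fill Marketing tier1 block (7 at 26) ; 8 left.
Fill Security tier1 block (3 at 17) ; 5 left.
R&D tier1 at 16: fill all 2 ; 3 left.
R&D tier2 at 15: only 3 left, fill 3.
Total = 26×7 + 17×3 + 16×2 + 15×3 = 310.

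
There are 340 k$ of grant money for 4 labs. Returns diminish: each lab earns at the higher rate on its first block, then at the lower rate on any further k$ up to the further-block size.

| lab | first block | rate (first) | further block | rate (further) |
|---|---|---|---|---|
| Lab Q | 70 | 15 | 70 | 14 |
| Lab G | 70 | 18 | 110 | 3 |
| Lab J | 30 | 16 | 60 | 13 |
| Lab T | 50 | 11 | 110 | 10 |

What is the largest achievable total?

4990

Order all 8 blocks by rate: Lab G/tier1 18 > Lab J/tier1 16 > Lab Q/tier1 15 > Lab Q/tier2 14 > Lab J/tier2 13 > Lab T/tier1 11 > Lab T/tier2 10 > Lab G/tier2 3.
Lab G/tier1 (18): +70 ; 270 left.
Lab J/tier1 (16): +30 ; 240 left.
Lab Q/tier1 (15): +70 ; 170 left.
Lab Q tier2 at 14: fill all 70 ; 100 left.
Fill Lab J tier2 block (60 at 13) ; 40 left.
Lab T tier1 at 11: only 40 left, fill 40.
Total = 18×70 + 16×30 + 15×70 + 14×70 + 13×60 + 11×40 = 4990.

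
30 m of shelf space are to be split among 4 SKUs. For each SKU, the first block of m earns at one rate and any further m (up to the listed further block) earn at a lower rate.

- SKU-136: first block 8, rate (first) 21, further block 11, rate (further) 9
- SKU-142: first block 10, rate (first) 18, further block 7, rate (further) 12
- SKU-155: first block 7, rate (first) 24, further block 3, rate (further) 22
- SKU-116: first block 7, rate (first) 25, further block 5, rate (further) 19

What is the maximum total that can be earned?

672

Rank every tier by rate: SKU-116/first 25 > SKU-155/first 24 > SKU-155/second 22 > SKU-136/first 21 > SKU-116/second 19 > SKU-142/first 18 > SKU-142/second 12 > SKU-136/second 9.
SKU-116/first (25): +7 ; 23 left.
SKU-155/first (24): +7 ; 16 left.
SKU-155/second (22): +3 ; 13 left.
Fill SKU-136 first block (8 at 21) ; 5 left.
Fill SKU-116 second block (5 at 19) ; 0 left.
Total = 25×7 + 24×7 + 22×3 + 21×8 + 19×5 = 672.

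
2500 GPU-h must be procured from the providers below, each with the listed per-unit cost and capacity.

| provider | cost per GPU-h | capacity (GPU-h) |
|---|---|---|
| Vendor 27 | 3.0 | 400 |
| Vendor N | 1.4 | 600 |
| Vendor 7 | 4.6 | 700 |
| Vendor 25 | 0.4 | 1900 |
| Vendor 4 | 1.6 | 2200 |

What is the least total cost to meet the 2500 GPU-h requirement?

1600

Fill from the cheapest provider first.
Vendor 25 (0.4): use full 1900 — 600 GPU-h to go.
Vendor N at 1.4: take all 600 GPU-h — 0 still needed.
Vendor 4, Vendor 27, Vendor 7: unused.
Cost = 1900×0.4 + 600×1.4 = 1600.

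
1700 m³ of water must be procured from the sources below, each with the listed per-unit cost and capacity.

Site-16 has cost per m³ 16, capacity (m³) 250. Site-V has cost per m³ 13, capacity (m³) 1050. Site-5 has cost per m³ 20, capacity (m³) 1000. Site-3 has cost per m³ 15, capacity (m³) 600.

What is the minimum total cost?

Fill from the cheapest source first.
Take 1050 from Site-V at 13 → need 650 more.
Site-3 (15): use full 600 → 50 m³ to go.
Site-16 at 16: take 50 of its 250 → requirement met.
Site-5: unused.
Cost = 1050×13 + 600×15 + 50×16 = 23450.

23450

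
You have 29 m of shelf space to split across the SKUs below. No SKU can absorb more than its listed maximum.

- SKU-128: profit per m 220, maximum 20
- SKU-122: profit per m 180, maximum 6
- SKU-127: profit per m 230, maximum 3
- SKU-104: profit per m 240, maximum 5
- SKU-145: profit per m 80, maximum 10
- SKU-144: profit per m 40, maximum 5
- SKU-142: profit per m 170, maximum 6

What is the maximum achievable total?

Rank by profit per m: SKU-104 240 > SKU-127 230 > SKU-128 220 > SKU-122 180 > SKU-142 170 > SKU-145 80 > SKU-144 40.
SKU-104: +5 to 5 (cap) → 24 left.
SKU-127: +3 to 3 (cap) → 21 left.
SKU-128 takes 20 to reach its cap of 20 → 1 left.
SKU-122: +1 (room for 6) → 1. Pool exhausted.
Total = 220×20 + 180×1 + 230×3 + 240×5 = 6470.

6470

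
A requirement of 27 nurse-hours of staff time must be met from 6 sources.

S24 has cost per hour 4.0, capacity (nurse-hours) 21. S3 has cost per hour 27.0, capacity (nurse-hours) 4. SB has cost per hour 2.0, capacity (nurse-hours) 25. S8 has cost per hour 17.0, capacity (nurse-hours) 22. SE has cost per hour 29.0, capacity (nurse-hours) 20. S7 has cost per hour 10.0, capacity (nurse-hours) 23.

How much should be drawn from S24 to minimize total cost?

2

Use sources in increasing cost order.
Take 25 from SB at 2.0 — need 2 more.
S24 at 4.0: take 2 of its 21 — requirement met.
S7, S8, S3, SE: unused.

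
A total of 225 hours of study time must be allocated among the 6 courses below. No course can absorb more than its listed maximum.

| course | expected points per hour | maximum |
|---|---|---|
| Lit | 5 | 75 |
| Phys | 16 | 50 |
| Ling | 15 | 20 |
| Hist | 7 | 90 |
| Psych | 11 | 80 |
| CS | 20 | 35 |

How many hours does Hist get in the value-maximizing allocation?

40

Highest expected points per hour first: CS 20 > Phys 16 > Ling 15 > Psych 11 > Hist 7 > Lit 5.
Give CS 35 to hit its cap of 35 ; 190 left.
Phys takes 50 to reach its cap of 50 ; 140 left.
Ling takes 20 to reach its cap of 20 ; 120 left.
Psych takes 80 to reach its cap of 80 ; 40 left.
Hist: +40 (room for 90) → 40. Pool exhausted.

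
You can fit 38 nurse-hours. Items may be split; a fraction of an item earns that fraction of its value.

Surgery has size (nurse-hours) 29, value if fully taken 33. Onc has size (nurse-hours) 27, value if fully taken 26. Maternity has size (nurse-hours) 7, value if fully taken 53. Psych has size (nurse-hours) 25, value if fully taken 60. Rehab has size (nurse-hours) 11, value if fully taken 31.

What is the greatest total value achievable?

Best value per unit of size first: Maternity 53/7≈7.57, Rehab 31/11≈2.82, Psych 60/25≈2.4, Surgery 33/29≈1.14, Onc 26/27≈0.963.
Take all of Maternity (7 nurse-hours, value 53) — 31 nurse-hours left.
Take all of Rehab (11 nurse-hours, value 31) — 20 nurse-hours left.
20 nurse-hours left: a 20/25 share of Psych gives 60×20/25 = 48.
Total value = 132.

132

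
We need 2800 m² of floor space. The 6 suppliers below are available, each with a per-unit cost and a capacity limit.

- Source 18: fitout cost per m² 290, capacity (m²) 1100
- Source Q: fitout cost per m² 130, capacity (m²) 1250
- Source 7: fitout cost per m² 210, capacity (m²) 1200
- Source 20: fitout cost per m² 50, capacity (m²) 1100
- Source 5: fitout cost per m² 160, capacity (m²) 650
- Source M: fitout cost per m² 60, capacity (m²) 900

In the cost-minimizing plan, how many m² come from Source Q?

Use suppliers in increasing cost order.
Source 20 at 50: take all 1100 m² → 1700 still needed.
Take 900 from Source M at 60 → need 800 more.
Source Q (130): take the remaining 800 → done.
Source 5, Source 7, Source 18: unused.

800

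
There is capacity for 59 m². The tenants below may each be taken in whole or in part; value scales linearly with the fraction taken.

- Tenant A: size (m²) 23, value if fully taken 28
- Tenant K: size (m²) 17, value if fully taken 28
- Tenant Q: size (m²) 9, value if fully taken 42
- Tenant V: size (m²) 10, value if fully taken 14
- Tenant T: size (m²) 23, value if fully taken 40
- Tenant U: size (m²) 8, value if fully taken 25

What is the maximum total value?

Best value per unit of size first: Tenant Q 42/9≈4.67, Tenant U 25/8≈3.12, Tenant T 40/23≈1.74, Tenant K 28/17≈1.65, Tenant V 14/10≈1.4, Tenant A 28/23≈1.22.
Tenant Q: take in full, 9 m² for value 42 — 50 left.
Take all of Tenant U (8 m², value 25) — 42 m² left.
Take all of Tenant T (23 m², value 40) — 19 m² left.
All 17 m² of Tenant K fit (value 28) — 2 remain.
Only 2 m² remain; take 2/10 of Tenant V for value 14×2/10 = 2.8.
Total value = 137.8.

137.8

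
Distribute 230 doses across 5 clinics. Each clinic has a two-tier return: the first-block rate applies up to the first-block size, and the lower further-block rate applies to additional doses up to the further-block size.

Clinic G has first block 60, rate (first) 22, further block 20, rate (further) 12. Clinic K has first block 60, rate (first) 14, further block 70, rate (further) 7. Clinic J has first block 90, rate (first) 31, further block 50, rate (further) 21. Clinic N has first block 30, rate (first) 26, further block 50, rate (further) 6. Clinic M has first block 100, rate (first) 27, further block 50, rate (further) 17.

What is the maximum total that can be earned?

Rank every tier by rate: Clinic J/first 31 > Clinic M/first 27 > Clinic N/first 26 > Clinic G/first 22 > Clinic J/second 21 > Clinic M/second 17 > Clinic K/first 14 > Clinic G/second 12 > Clinic K/second 7 > Clinic N/second 6.
Clinic J/first (31): +90 ; 140 left.
Fill Clinic M first block (100 at 27) ; 40 left.
Clinic N/first (26): +30 ; 10 left.
10 remain; put them into Clinic G first at 22.
Total = 31×90 + 27×100 + 26×30 + 22×10 = 6490.

6490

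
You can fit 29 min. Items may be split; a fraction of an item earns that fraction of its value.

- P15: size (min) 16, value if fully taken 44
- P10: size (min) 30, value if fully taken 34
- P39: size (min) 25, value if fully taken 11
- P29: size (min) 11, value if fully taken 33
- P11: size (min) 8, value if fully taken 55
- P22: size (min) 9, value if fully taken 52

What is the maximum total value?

Best value per unit of size first: P11 55/8≈6.88, P22 52/9≈5.78, P29 33/11≈3, P15 44/16≈2.75, P10 34/30≈1.13, P39 11/25≈0.44.
Take all of P11 (8 min, value 55) — 21 min left.
All 9 min of P22 fit (value 52) — 12 remain.
All 11 min of P29 fit (value 33) — 1 remain.
1 min left: a 1/16 share of P15 gives 44×1/16 = 2.75.
Total value = 142.75.

142.75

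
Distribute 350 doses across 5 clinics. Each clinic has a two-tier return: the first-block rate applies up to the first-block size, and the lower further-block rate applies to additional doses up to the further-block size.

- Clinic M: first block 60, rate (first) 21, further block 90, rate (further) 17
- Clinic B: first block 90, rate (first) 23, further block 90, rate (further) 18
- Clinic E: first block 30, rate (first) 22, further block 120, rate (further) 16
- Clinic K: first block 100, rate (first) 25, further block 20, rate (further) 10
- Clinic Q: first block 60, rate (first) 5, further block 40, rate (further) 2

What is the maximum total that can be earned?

Order all 10 blocks by rate: Clinic K/first 25 > Clinic B/first 23 > Clinic E/first 22 > Clinic M/first 21 > Clinic B/second 18 > Clinic M/second 17 > Clinic E/second 16 > Clinic K/second 10 > Clinic Q/first 5 > Clinic Q/second 2.
Clinic K/first (25): +100 — 250 left.
Fill Clinic B first block (90 at 23) — 160 left.
Clinic E/first (22): +30 — 130 left.
Clinic M first at 21: fill all 60 — 70 left.
Clinic B second at 18: only 70 left, fill 70.
Total = 25×100 + 23×90 + 22×30 + 21×60 + 18×70 = 7750.

7750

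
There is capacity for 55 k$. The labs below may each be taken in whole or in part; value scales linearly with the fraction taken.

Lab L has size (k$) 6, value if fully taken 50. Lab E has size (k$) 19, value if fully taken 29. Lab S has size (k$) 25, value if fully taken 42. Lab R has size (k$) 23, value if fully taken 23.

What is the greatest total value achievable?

126

Rank by value-to-size ratio: Lab L 50/6≈8.33, Lab S 42/25≈1.68, Lab E 29/19≈1.53, Lab R 23/23≈1.
Lab L: take in full, 6 k$ for value 50 ; 49 left.
All 25 k$ of Lab S fit (value 42) ; 24 remain.
Lab E: take in full, 19 k$ for value 29 ; 5 left.
Fill the last 5 k$ with part of Lab R: 5/23 of it earns 5.
Total value = 126.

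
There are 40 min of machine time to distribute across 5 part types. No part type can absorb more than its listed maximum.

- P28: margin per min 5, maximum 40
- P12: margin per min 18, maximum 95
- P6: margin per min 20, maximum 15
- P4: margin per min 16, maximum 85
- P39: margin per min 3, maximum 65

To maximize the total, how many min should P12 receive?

25

Order the part types by margin per min: P6 20 > P12 18 > P4 16 > P28 5 > P39 3.
P6 takes 15 to reach its cap of 15 ; 25 left.
P12 has room for 95 but only 25 remain, so it gets 25.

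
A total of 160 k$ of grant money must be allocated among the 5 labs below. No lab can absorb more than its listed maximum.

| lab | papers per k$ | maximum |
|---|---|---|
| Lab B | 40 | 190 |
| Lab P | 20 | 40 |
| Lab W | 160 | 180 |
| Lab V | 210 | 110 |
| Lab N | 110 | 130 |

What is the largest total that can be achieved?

31100

Order the labs by papers per k$: Lab V 210 > Lab W 160 > Lab N 110 > Lab B 40 > Lab P 20.
Lab V takes 110 to reach its cap of 110 — 50 left.
Lab W: +50 (room for 180) → 50. Pool exhausted.
Total = 160×50 + 210×110 = 31100.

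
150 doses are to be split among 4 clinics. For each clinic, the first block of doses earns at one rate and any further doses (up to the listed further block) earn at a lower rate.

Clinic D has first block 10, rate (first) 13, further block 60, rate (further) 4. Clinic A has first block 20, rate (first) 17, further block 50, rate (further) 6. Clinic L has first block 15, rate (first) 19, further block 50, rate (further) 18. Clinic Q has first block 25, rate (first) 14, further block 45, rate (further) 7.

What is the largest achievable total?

Rank every tier by rate: Clinic L/T1 19 > Clinic L/T2 18 > Clinic A/T1 17 > Clinic Q/T1 14 > Clinic D/T1 13 > Clinic Q/T2 7 > Clinic A/T2 6 > Clinic D/T2 4.
Clinic L T1 at 19: fill all 15 — 135 left.
Fill Clinic L T2 block (50 at 18) — 85 left.
Fill Clinic A T1 block (20 at 17) — 65 left.
Clinic Q T1 at 14: fill all 25 — 40 left.
Clinic D T1 at 13: fill all 10 — 30 left.
Clinic Q T2 at 7: only 30 left, fill 30.
Total = 19×15 + 18×50 + 17×20 + 14×25 + 13×10 + 7×30 = 2215.

2215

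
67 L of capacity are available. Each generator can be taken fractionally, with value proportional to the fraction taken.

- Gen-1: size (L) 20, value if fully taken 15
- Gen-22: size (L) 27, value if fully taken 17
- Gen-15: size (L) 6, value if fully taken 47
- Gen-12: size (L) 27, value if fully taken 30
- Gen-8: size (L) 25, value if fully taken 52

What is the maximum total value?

Best value per unit of size first: Gen-15 47/6≈7.83, Gen-8 52/25≈2.08, Gen-12 30/27≈1.11, Gen-1 15/20≈0.75, Gen-22 17/27≈0.63.
Take all of Gen-15 (6 L, value 47) → 61 L left.
All 25 L of Gen-8 fit (value 52) → 36 remain.
Take all of Gen-12 (27 L, value 30) → 9 L left.
Fill the last 9 L with part of Gen-1: 9/20 of it earns 6.75.
Total value = 135.75.

135.75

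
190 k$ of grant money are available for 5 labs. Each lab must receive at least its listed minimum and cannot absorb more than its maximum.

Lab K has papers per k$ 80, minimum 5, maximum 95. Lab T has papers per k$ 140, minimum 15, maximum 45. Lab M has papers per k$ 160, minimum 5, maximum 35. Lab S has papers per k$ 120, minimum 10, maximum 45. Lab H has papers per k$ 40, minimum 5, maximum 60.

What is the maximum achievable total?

22300

Meeting every minimum uses 5+15+5+10+5 = 40 k$, leaving 150.
Rank by papers per k$: Lab M 160 > Lab T 140 > Lab S 120 > Lab K 80 > Lab H 40.
Lab M takes 30 more to reach its cap of 35 ; 120 left.
Give Lab T 30 more to hit its cap of 45 ; 90 left.
Lab S takes 35 more to reach its cap of 45 ; 55 left.
Lab K has room for 90 more but only 55 remain, so it gets 60.
Total = 80×60 + 140×45 + 160×35 + 120×45 + 40×5 = 22300.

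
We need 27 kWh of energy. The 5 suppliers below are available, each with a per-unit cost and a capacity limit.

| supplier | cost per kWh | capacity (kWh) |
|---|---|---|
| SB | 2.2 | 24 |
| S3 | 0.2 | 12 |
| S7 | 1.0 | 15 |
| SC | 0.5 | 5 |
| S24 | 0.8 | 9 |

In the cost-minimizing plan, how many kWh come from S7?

Use suppliers in increasing cost order.
S3 at 0.2: take all 12 kWh ; 15 still needed.
SC (0.5): use full 5 ; 10 kWh to go.
S24 (0.8): use full 9 ; 1 kWh to go.
S7 at 1.0: take 1 of its 15 ; requirement met.
SB: unused.

1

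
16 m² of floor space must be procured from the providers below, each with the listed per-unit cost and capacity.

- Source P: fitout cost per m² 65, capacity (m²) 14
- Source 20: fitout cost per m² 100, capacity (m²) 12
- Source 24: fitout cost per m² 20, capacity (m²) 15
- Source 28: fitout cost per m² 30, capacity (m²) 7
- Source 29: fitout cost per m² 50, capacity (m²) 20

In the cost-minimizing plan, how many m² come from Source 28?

Fill from the cheapest provider first.
Source 24 (20): use full 15 → 1 m² to go.
Source 28 (30): take the remaining 1 → done.
Source 29, Source P, Source 20: unused.

1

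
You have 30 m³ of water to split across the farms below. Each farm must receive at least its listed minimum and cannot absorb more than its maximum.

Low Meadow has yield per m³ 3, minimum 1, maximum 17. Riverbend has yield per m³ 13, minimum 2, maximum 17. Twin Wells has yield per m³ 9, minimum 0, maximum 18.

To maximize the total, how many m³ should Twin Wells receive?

12

Meeting every minimum uses 1+2+0 = 3 m³, leaving 27.
Highest yield per m³ first: Riverbend 13 > Twin Wells 9 > Low Meadow 3.
Riverbend: +15 to 17 (cap) → 12 left.
Twin Wells has room for 18 more but only 12 remain, so it gets 12.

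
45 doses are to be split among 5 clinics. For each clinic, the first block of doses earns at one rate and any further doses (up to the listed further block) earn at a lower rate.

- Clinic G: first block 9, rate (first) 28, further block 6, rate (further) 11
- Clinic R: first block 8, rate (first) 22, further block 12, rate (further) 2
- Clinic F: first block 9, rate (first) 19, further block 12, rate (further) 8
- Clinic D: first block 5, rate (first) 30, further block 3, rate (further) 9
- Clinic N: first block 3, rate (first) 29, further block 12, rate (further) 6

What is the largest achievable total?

945

Order all 10 blocks by rate: Clinic D/first 30 > Clinic N/first 29 > Clinic G/first 28 > Clinic R/first 22 > Clinic F/first 19 > Clinic G/second 11 > Clinic D/second 9 > Clinic F/second 8 > Clinic N/second 6 > Clinic R/second 2.
Clinic D first at 30: fill all 5 — 40 left.
Fill Clinic N first block (3 at 29) — 37 left.
Clinic G first at 28: fill all 9 — 28 left.
Clinic R/first (22): +8 — 20 left.
Clinic F/first (19): +9 — 11 left.
Fill Clinic G second block (6 at 11) — 5 left.
Clinic D second at 9: fill all 3 — 2 left.
Clinic F second at 8: only 2 left, fill 2.
Total = 30×5 + 29×3 + 28×9 + 22×8 + 19×9 + 11×6 + 9×3 + 8×2 = 945.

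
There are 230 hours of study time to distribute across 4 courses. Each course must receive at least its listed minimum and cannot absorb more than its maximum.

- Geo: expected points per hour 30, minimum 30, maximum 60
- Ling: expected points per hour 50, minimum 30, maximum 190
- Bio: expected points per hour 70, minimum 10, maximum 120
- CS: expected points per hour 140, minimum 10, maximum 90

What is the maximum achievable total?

Meeting every minimum uses 30+30+10+10 = 80 hours, leaving 150.
Order the courses by expected points per hour: CS 140 > Bio 70 > Ling 50 > Geo 30.
CS takes 80 more to reach its cap of 90 → 70 left.
Bio has room for 110 more but only 70 remain, so it gets 80.
Total = 30×30 + 50×30 + 70×80 + 140×90 = 20600.

20600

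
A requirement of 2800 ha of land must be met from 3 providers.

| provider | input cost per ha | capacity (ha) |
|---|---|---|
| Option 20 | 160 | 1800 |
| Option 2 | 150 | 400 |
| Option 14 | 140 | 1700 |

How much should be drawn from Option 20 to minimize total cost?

700

Use providers in increasing cost order.
Take 1700 from Option 14 at 140 → need 1100 more.
Option 2 at 150: take all 400 ha → 700 still needed.
Option 20 (160): take the remaining 700 → done.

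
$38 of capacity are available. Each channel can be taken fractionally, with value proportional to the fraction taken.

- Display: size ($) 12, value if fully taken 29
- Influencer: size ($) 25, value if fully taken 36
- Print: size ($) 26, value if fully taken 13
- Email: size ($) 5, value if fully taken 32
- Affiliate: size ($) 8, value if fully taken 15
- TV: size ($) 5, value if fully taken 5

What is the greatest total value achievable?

94.72

Sort by value density: Email 32/5≈6.4, Display 29/12≈2.42, Affiliate 15/8≈1.88, Influencer 36/25≈1.44, TV 5/5≈1, Print 13/26≈0.5.
All 5 $ of Email fit (value 32) ; 33 remain.
All 12 $ of Display fit (value 29) ; 21 remain.
Affiliate: take in full, 8 $ for value 15 ; 13 left.
Fill the last 13 $ with part of Influencer: 13/25 of it earns 18.72.
Total value = 94.72.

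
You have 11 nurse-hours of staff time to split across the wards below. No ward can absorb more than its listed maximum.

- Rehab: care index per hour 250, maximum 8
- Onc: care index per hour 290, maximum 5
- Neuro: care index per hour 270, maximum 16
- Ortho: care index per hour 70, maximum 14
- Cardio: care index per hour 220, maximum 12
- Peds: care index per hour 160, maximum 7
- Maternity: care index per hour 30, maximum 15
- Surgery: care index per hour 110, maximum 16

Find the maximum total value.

3070

Highest care index per hour first: Onc 290 > Neuro 270 > Rehab 250 > Cardio 220 > Peds 160 > Surgery 110 > Ortho 70 > Maternity 30.
Onc: +5 to 5 (cap) → 6 left.
Neuro: +6 (room for 16) → 6. Pool exhausted.
Total = 290×5 + 270×6 = 3070.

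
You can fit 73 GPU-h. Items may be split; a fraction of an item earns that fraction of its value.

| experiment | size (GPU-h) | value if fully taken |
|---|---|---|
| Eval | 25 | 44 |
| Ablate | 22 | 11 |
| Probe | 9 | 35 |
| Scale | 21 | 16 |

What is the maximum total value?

104

Rank by value-to-size ratio: Probe 35/9≈3.89, Eval 44/25≈1.76, Scale 16/21≈0.762, Ablate 11/22≈0.5.
Take all of Probe (9 GPU-h, value 35) — 64 GPU-h left.
Take all of Eval (25 GPU-h, value 44) — 39 GPU-h left.
All 21 GPU-h of Scale fit (value 16) — 18 remain.
Only 18 GPU-h remain; take 18/22 of Ablate for value 11×18/22 = 9.
Total value = 104.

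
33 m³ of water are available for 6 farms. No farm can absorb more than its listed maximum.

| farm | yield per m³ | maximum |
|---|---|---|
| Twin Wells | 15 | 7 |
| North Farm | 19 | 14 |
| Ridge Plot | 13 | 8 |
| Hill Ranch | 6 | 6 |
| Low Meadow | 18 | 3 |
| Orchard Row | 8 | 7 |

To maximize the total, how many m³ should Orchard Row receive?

Rank by yield per m³: North Farm 19 > Low Meadow 18 > Twin Wells 15 > Ridge Plot 13 > Orchard Row 8 > Hill Ranch 6.
North Farm takes 14 to reach its cap of 14 → 19 left.
Give Low Meadow 3 to hit its cap of 3 → 16 left.
Twin Wells: +7 to 7 (cap) → 9 left.
Ridge Plot takes 8 to reach its cap of 8 → 1 left.
Orchard Row has room for 7 but only 1 remain, so it gets 1.

1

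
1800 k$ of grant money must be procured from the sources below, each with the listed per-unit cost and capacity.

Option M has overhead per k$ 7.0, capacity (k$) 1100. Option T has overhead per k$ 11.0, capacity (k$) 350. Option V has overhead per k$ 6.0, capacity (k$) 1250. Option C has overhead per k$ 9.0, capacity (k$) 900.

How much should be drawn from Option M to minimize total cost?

Use sources in increasing cost order.
Take 1250 from Option V at 6.0 → need 550 more.
Option M (7.0): take the remaining 550 → done.
Option C, Option T: unused.

550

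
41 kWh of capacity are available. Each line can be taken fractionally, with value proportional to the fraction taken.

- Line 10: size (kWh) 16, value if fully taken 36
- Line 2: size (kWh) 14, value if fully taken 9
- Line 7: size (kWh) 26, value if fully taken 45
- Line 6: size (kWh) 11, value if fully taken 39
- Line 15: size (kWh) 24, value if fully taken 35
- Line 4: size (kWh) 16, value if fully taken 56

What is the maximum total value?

Best value per unit of size first: Line 6 39/11≈3.55, Line 4 56/16≈3.5, Line 10 36/16≈2.25, Line 7 45/26≈1.73, Line 15 35/24≈1.46, Line 2 9/14≈0.643.
Take all of Line 6 (11 kWh, value 39) — 30 kWh left.
Take all of Line 4 (16 kWh, value 56) — 14 kWh left.
14 kWh left: a 14/16 share of Line 10 gives 36×14/16 = 31.5.
Total value = 126.5.

126.5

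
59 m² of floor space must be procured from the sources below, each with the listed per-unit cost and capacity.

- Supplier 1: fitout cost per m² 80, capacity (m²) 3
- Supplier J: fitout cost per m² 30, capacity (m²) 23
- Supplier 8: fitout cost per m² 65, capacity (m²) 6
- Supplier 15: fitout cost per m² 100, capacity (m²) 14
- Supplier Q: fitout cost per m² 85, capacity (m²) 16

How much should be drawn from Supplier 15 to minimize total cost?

11

Cheapest first:
Take 23 from Supplier J at 30 ; need 36 more.
Supplier 8 (65): use full 6 ; 30 m² to go.
Supplier 1 at 80: take all 3 m² ; 27 still needed.
Take 16 from Supplier Q at 85 ; need 11 more.
Take 11 from Supplier 15 at 100 to finish.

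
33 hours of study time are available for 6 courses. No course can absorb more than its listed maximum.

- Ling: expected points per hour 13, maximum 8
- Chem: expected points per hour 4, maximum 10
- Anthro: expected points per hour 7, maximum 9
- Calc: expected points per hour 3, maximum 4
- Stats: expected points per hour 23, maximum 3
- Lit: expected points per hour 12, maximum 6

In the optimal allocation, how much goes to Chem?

7

Order the courses by expected points per hour: Stats 23 > Ling 13 > Lit 12 > Anthro 7 > Chem 4 > Calc 3.
Stats takes 3 to reach its cap of 3 → 30 left.
Give Ling 8 to hit its cap of 8 → 22 left.
Lit takes 6 to reach its cap of 6 → 16 left.
Give Anthro 9 to hit its cap of 9 → 7 left.
Only 7 left; Chem takes them to reach 7.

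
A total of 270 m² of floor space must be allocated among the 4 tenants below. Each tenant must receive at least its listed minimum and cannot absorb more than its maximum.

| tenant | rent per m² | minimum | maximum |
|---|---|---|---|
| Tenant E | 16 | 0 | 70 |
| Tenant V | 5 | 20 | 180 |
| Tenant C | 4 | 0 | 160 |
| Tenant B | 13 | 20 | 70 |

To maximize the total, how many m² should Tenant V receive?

Meeting every minimum uses 0+20+0+20 = 40 m², leaving 230.
Order the tenants by rent per m²: Tenant E 16 > Tenant B 13 > Tenant V 5 > Tenant C 4.
Tenant E: +70 to 70 (cap) — 160 left.
Tenant B: +50 to 70 (cap) — 110 left.
Tenant V has room for 160 more but only 110 remain, so it gets 130.

130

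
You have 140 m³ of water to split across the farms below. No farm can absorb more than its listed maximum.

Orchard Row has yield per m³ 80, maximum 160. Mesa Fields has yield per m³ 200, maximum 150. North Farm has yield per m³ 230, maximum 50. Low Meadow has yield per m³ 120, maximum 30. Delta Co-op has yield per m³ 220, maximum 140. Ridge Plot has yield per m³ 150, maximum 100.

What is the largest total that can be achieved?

Highest yield per m³ first: North Farm 230 > Delta Co-op 220 > Mesa Fields 200 > Ridge Plot 150 > Low Meadow 120 > Orchard Row 80.
North Farm: +50 to 50 (cap) → 90 left.
Only 90 left; Delta Co-op takes them to reach 90.
Total = 230×50 + 220×90 = 31300.

31300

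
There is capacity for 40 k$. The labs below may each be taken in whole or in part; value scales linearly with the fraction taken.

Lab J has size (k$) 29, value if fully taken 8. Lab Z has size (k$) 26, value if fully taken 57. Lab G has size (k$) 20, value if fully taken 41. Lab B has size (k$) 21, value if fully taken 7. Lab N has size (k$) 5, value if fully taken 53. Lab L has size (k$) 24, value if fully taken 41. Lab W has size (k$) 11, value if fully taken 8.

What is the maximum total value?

128.45

Sort by value density: Lab N 53/5≈10.6, Lab Z 57/26≈2.19, Lab G 41/20≈2.05, Lab L 41/24≈1.71, Lab W 8/11≈0.727, Lab B 7/21≈0.333, Lab J 8/29≈0.276.
Take all of Lab N (5 k$, value 53) → 35 k$ left.
Lab Z: take in full, 26 k$ for value 57 → 9 left.
9 k$ left: a 9/20 share of Lab G gives 41×9/20 = 18.45.
Total value = 128.45.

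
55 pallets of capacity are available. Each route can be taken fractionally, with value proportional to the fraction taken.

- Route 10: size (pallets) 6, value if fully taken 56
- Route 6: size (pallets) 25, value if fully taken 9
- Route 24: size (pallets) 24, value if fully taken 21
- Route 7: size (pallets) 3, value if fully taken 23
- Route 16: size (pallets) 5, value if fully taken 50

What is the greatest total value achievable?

Rank by value-to-size ratio: Route 16 50/5≈10, Route 10 56/6≈9.33, Route 7 23/3≈7.67, Route 24 21/24≈0.875, Route 6 9/25≈0.36.
Take all of Route 16 (5 pallets, value 50) — 50 pallets left.
All 6 pallets of Route 10 fit (value 56) — 44 remain.
Route 7: take in full, 3 pallets for value 23 — 41 left.
Route 24: take in full, 24 pallets for value 21 — 17 left.
Only 17 pallets remain; take 17/25 of Route 6 for value 9×17/25 = 6.12.
Total value = 156.12.

156.12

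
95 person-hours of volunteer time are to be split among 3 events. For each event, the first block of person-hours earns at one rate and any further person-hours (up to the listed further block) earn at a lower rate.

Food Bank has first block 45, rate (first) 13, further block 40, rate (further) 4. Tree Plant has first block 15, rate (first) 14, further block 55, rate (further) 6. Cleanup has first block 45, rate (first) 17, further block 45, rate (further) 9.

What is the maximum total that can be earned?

1430

Treat each block as its own option and order by rate: Cleanup/tier1 17 > Tree Plant/tier1 14 > Food Bank/tier1 13 > Cleanup/tier2 9 > Tree Plant/tier2 6 > Food Bank/tier2 4.
Cleanup/tier1 (17): +45 — 50 left.
Fill Tree Plant tier1 block (15 at 14) — 35 left.
Food Bank tier1 at 13: only 35 left, fill 35.
Total = 17×45 + 14×15 + 13×35 = 1430.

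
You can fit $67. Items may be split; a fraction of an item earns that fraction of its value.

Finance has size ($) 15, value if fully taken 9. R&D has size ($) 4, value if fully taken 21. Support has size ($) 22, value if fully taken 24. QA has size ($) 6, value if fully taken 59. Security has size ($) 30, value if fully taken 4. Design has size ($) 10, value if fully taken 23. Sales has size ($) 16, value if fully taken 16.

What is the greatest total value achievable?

148.4

Best value per unit of size first: QA 59/6≈9.83, R&D 21/4≈5.25, Design 23/10≈2.3, Support 24/22≈1.09, Sales 16/16≈1, Finance 9/15≈0.6, Security 4/30≈0.133.
Take all of QA (6 $, value 59) → 61 $ left.
Take all of R&D (4 $, value 21) → 57 $ left.
All 10 $ of Design fit (value 23) → 47 remain.
Take all of Support (22 $, value 24) → 25 $ left.
All 16 $ of Sales fit (value 16) → 9 remain.
Fill the last 9 $ with part of Finance: 9/15 of it earns 5.4.
Total value = 148.4.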